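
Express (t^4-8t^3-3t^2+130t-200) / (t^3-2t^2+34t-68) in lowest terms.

(t^3-6t^2-15t+100)/(t^2+34)

Repeated division with remainder:
  t^4-8t^3-3t^2+130t-200 = (t-6)(t^3-2t^2+34t-68) + (-49t^2+402t-608)
  t^3-2t^2+34t-68 = (-(1/49)t-304/2401)(-49t^2+402t-608) + ((174050/2401)t-348100/2401)
  -49t^2+402t-608 = (-(117649/174050)t+364952/87025)((174050/2401)t-348100/2401) + (0)
Last nonzero remainder: (174050/2401)t-348100/2401. Dividing through by 174050/2401 gives the monic gcd t-2.
Cancel t-2 from numerator and denominator to get the reduced form.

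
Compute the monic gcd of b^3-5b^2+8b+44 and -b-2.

Apply the Euclidean algorithm:
  b^3-5b^2+8b+44 = (-b^2+7b-22)(-b-2) + (0)
Last nonzero remainder: -b-2. Dividing through by -1 gives the monic gcd b+2.

b+2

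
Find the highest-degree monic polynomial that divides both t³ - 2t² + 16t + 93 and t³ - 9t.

Apply the Euclidean algorithm:
  t³ - 2t² + 16t + 93 = (t³ - 9t) + (-2t² + 25t + 93)
  t³ - 9t = (-(1/2)t - 25/4)(-2t² + 25t + 93) + ((775/4)t + 2325/4)
  -2t² + 25t + 93 = (-(8/775)t + 4/25)((775/4)t + 2325/4) + (0)
Last nonzero remainder: (775/4)t + 2325/4. Dividing through by 775/4 gives the monic gcd t + 3.

t + 3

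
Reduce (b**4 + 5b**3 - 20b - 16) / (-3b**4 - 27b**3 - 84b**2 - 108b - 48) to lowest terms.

(-b + 2)/(3b + 6)

Euclidean algorithm in ℚ[b]:
  b**4 + 5b**3 - 20b - 16 = (-1/3)(-3b**4 - 27b**3 - 84b**2 - 108b - 48) + (-4b**3 - 28b**2 - 56b - 32)
  -3b**4 - 27b**3 - 84b**2 - 108b - 48 = ((3/4)b + 3/2)(-4b**3 - 28b**2 - 56b - 32) + (0)
Last nonzero remainder: -4b**3 - 28b**2 - 56b - 32. Dividing through by -4 gives the monic gcd b**3 + 7b**2 + 14b + 8.
Cancel b**3 + 7b**2 + 14b + 8 from numerator and denominator to get the reduced form.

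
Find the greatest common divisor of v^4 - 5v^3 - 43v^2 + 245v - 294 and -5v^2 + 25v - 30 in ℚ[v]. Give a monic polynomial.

v^2 - 5v + 6

Apply the Euclidean algorithm:
  v^4 - 5v^3 - 43v^2 + 245v - 294 = (-(1/5)v^2 + 49/5)(-5v^2 + 25v - 30) + (0)
Last nonzero remainder: -5v^2 + 25v - 30. Dividing through by -5 gives the monic gcd v^2 - 5v + 6.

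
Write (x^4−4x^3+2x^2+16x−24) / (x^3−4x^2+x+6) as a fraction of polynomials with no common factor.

Apply the Euclidean algorithm:
  x^4−4x^3+2x^2+16x−24 = (x)(x^3−4x^2+x+6) + (x^2+10x−24)
  x^3−4x^2+x+6 = (x−14)(x^2+10x−24) + (165x−330)
  x^2+10x−24 = ((1/165)x+4/55)(165x−330) + (0)
Last nonzero remainder: 165x−330. Dividing through by 165 gives the monic gcd x−2.
Cancel x−2 from numerator and denominator to get the reduced form.

(x^3−2x^2−2x+12)/(x^2−2x−3)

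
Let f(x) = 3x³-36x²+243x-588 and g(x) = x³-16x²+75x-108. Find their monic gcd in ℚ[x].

x-4

Apply the Euclidean algorithm:
  3x³-36x²+243x-588 = (3)(x³-16x²+75x-108) + (12x²+18x-264)
  x³-16x²+75x-108 = ((1/12)x-35/24)(12x²+18x-264) + ((493/4)x-493)
  12x²+18x-264 = ((48/493)x+264/493)((493/4)x-493) + (0)
Last nonzero remainder: (493/4)x-493. Dividing through by 493/4 gives the monic gcd x-4.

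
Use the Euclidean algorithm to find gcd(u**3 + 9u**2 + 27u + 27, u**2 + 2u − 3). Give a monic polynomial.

u + 3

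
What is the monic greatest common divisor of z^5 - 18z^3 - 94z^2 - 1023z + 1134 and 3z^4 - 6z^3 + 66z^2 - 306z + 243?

z^3 + z^2 + 25z - 27

Repeated division with remainder:
  z^5 - 18z^3 - 94z^2 - 1023z + 1134 = ((1/3)z + 2/3)(3z^4 - 6z^3 + 66z^2 - 306z + 243) + (-36z^3 - 36z^2 - 900z + 972)
  3z^4 - 6z^3 + 66z^2 - 306z + 243 = (-(1/12)z + 1/4)(-36z^3 - 36z^2 - 900z + 972) + (0)
Last nonzero remainder: -36z^3 - 36z^2 - 900z + 972. Dividing through by -36 gives the monic gcd z^3 + z^2 + 25z - 27.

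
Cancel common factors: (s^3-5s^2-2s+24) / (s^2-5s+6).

(s^2-2s-8)/(s-2)

Euclidean algorithm in ℚ[s]:
  s^3-5s^2-2s+24 = (s)(s^2-5s+6) + (-8s+24)
  s^2-5s+6 = (-(1/8)s+1/4)(-8s+24) + (0)
Last nonzero remainder: -8s+24. Dividing through by -8 gives the monic gcd s-3.
Cancel s-3 from numerator and denominator to get the reduced form.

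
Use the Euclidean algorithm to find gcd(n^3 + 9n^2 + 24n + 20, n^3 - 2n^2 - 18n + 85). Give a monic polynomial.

Repeated division with remainder:
  n^3 + 9n^2 + 24n + 20 = (n^3 - 2n^2 - 18n + 85) + (11n^2 + 42n - 65)
  n^3 - 2n^2 - 18n + 85 = ((1/11)n - 64/121)(11n^2 + 42n - 65) + ((1225/121)n + 6125/121)
  11n^2 + 42n - 65 = ((1331/1225)n - 1573/1225)((1225/121)n + 6125/121) + (0)
Last nonzero remainder: (1225/121)n + 6125/121. Dividing through by 1225/121 gives the monic gcd n + 5.

n + 5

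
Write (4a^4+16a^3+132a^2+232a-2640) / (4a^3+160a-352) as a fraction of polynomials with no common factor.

(a^2+2a-15)/(a-2)

Euclidean algorithm in ℚ[a]:
  4a^4+16a^3+132a^2+232a-2640 = (a+4)(4a^3+160a-352) + (-28a^2-56a-1232)
  4a^3+160a-352 = (-(1/7)a+2/7)(-28a^2-56a-1232) + (0)
Last nonzero remainder: -28a^2-56a-1232. Dividing through by -28 gives the monic gcd a^2+2a+44.
Cancel a^2+2a+44 from numerator and denominator to get the reduced form.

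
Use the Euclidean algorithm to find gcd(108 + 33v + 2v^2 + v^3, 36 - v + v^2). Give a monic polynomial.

36 - v + v^2

Repeated division with remainder:
  v^3 + 2v^2 + 33v + 108 = (v + 3)(v^2 - v + 36) + (0)
The last nonzero remainder v^2 - v + 36 is already monic.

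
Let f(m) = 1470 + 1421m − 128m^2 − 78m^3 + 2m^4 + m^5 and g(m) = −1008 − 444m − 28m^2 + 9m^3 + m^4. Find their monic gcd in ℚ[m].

−42 − m + m^2

Apply the Euclidean algorithm:
  m^5 + 2m^4 − 78m^3 − 128m^2 + 1421m + 1470 = (m − 7)(m^4 + 9m^3 − 28m^2 − 444m − 1008) + (13m^3 + 120m^2 − 679m − 5586)
  m^4 + 9m^3 − 28m^2 − 444m − 1008 = ((1/13)m − 3/169)(13m^3 + 120m^2 − 679m − 5586) + ((4455/169)m^2 − (4455/169)m − 187110/169)
  13m^3 + 120m^2 − 679m − 5586 = ((2197/4455)m + 22477/4455)((4455/169)m^2 − (4455/169)m − 187110/169) + (0)
Last nonzero remainder: (4455/169)m^2 − (4455/169)m − 187110/169. Dividing through by 4455/169 gives the monic gcd m^2 − m − 42.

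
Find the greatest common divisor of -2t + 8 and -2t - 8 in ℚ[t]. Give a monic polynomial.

1

By polynomial division,
  -2t + 8 = (-2t - 8) + (16)
  -2t - 8 = (-(1/8)t - 1/2)(16) + (0)
The last nonzero remainder is the constant 16, so the polynomials are coprime and gcd = 1.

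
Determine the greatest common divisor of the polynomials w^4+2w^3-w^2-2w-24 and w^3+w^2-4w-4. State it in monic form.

w-2

Repeated division with remainder:
  w^4+2w^3-w^2-2w-24 = (w+1)(w^3+w^2-4w-4) + (2w^2+6w-20)
  w^3+w^2-4w-4 = ((1/2)w-1)(2w^2+6w-20) + (12w-24)
  2w^2+6w-20 = ((1/6)w+5/6)(12w-24) + (0)
Last nonzero remainder: 12w-24. Dividing through by 12 gives the monic gcd w-2.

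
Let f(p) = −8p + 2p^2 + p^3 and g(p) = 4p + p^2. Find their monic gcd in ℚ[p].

4p + p^2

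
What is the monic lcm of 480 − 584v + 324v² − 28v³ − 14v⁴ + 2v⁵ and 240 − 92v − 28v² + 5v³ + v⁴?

Repeated division with remainder:
  2v⁵ − 14v⁴ − 28v³ + 324v² − 584v + 480 = (2v − 24)(v⁴ + 5v³ − 28v² − 92v + 240) + (148v³ − 164v² − 3272v + 6240)
  v⁴ + 5v³ − 28v² − 92v + 240 = ((1/148)v + 113/2738)(148v³ − 164v² − 3272v + 6240) + ((1200/1369)v² + (1200/1369)v − 24000/1369)
  148v³ − 164v² − 3272v + 6240 = ((50653/300)v − 17797/50)((1200/1369)v² + (1200/1369)v − 24000/1369) + (0)
Last nonzero remainder: (1200/1369)v² + (1200/1369)v − 24000/1369. Dividing through by 1200/1369 gives the monic gcd v² + v − 20.
Then lcm(f, g) = f·g / gcd(f, g); expanding and making the result monic gives the answer.

−2880 + 4464v − 2872v² + 524v³ + 190v⁴ − 54v⁵ − 3v⁶ + v⁷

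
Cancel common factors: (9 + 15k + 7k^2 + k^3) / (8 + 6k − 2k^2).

Apply the Euclidean algorithm:
  k^3 + 7k^2 + 15k + 9 = (−(1/2)k − 5)(−2k^2 + 6k + 8) + (49k + 49)
  −2k^2 + 6k + 8 = (−(2/49)k + 8/49)(49k + 49) + (0)
Last nonzero remainder: 49k + 49. Dividing through by 49 gives the monic gcd k + 1.
Cancel k + 1 from numerator and denominator to get the reduced form.

(−9 − 6k − k^2)/(−8 + 2k)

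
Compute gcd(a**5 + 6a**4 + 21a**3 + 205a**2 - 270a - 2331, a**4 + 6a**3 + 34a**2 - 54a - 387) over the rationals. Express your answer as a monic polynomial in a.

Apply the Euclidean algorithm:
  a**5 + 6a**4 + 21a**3 + 205a**2 - 270a - 2331 = (a)(a**4 + 6a**3 + 34a**2 - 54a - 387) + (-13a**3 + 259a**2 + 117a - 2331)
  a**4 + 6a**3 + 34a**2 - 54a - 387 = (-(1/13)a - 337/169)(-13a**3 + 259a**2 + 117a - 2331) + ((94550/169)a**2 - 850950/169)
  -13a**3 + 259a**2 + 117a - 2331 = (-(2197/94550)a + 43771/94550)((94550/169)a**2 - 850950/169) + (0)
Last nonzero remainder: (94550/169)a**2 - 850950/169. Dividing through by 94550/169 gives the monic gcd a**2 - 9.

a**2 - 9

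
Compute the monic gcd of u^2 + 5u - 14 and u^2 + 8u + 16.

Apply the Euclidean algorithm:
  u^2 + 5u - 14 = (u^2 + 8u + 16) + (-3u - 30)
  u^2 + 8u + 16 = (-(1/3)u + 2/3)(-3u - 30) + (36)
  -3u - 30 = (-(1/12)u - 5/6)(36) + (0)
The last nonzero remainder is the constant 36, so the polynomials are coprime and gcd = 1.

1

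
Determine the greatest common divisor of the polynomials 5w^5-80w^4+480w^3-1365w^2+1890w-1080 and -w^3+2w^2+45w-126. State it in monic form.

w^2-9w+18

By polynomial division,
  5w^5-80w^4+480w^3-1365w^2+1890w-1080 = (-5w^2+70w-565)(-w^3+2w^2+45w-126) + (-4015w^2+36135w-72270)
  -w^3+2w^2+45w-126 = ((1/4015)w+7/4015)(-4015w^2+36135w-72270) + (0)
Last nonzero remainder: -4015w^2+36135w-72270. Dividing through by -4015 gives the monic gcd w^2-9w+18.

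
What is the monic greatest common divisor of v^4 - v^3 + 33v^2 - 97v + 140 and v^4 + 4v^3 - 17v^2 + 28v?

Euclidean algorithm in ℚ[v]:
  v^4 - v^3 + 33v^2 - 97v + 140 = (v^4 + 4v^3 - 17v^2 + 28v) + (-5v^3 + 50v^2 - 125v + 140)
  v^4 + 4v^3 - 17v^2 + 28v = (-(1/5)v - 14/5)(-5v^3 + 50v^2 - 125v + 140) + (98v^2 - 294v + 392)
  -5v^3 + 50v^2 - 125v + 140 = (-(5/98)v + 5/14)(98v^2 - 294v + 392) + (0)
Last nonzero remainder: 98v^2 - 294v + 392. Dividing through by 98 gives the monic gcd v^2 - 3v + 4.

v^2 - 3v + 4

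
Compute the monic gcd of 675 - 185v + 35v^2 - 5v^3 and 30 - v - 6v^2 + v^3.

-5 + v

Apply the Euclidean algorithm:
  -5v^3 + 35v^2 - 185v + 675 = (-5)(v^3 - 6v^2 - v + 30) + (5v^2 - 190v + 825)
  v^3 - 6v^2 - v + 30 = ((1/5)v + 32/5)(5v^2 - 190v + 825) + (1050v - 5250)
  5v^2 - 190v + 825 = ((1/210)v - 11/70)(1050v - 5250) + (0)
Last nonzero remainder: 1050v - 5250. Dividing through by 1050 gives the monic gcd v - 5.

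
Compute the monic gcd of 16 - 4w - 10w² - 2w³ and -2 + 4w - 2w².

Repeated division with remainder:
  -2w³ - 10w² - 4w + 16 = (w + 7)(-2w² + 4w - 2) + (-30w + 30)
  -2w² + 4w - 2 = ((1/15)w - 1/15)(-30w + 30) + (0)
Last nonzero remainder: -30w + 30. Dividing through by -30 gives the monic gcd w - 1.

-1 + w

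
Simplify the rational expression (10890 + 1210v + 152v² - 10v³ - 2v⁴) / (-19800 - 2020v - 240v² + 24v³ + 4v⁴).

(11 - v)/(-20 + 2v)

Apply the Euclidean algorithm:
  -2v⁴ - 10v³ + 152v² + 1210v + 10890 = (-1/2)(4v⁴ + 24v³ - 240v² - 2020v - 19800) + (2v³ + 32v² + 200v + 990)
  4v⁴ + 24v³ - 240v² - 2020v - 19800 = (2v - 20)(2v³ + 32v² + 200v + 990) + (0)
Last nonzero remainder: 2v³ + 32v² + 200v + 990. Dividing through by 2 gives the monic gcd v³ + 16v² + 100v + 495.
Cancel v³ + 16v² + 100v + 495 from numerator and denominator to get the reduced form.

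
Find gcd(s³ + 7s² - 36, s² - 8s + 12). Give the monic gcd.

s - 2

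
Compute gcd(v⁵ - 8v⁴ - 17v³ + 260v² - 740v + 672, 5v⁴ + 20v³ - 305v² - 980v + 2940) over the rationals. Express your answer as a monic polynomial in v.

By polynomial division,
  v⁵ - 8v⁴ - 17v³ + 260v² - 740v + 672 = ((1/5)v - 12/5)(5v⁴ + 20v³ - 305v² - 980v + 2940) + (92v³ - 276v² - 3680v + 7728)
  5v⁴ + 20v³ - 305v² - 980v + 2940 = ((5/92)v + 35/92)(92v³ - 276v² - 3680v + 7728) + (0)
Last nonzero remainder: 92v³ - 276v² - 3680v + 7728. Dividing through by 92 gives the monic gcd v³ - 3v² - 40v + 84.

v³ - 3v² - 40v + 84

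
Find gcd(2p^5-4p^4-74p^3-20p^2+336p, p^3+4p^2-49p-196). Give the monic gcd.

By polynomial division,
  2p^5-4p^4-74p^3-20p^2+336p = (2p^2-12p+72)(p^3+4p^2-49p-196) + (-504p^2+1512p+14112)
  p^3+4p^2-49p-196 = (-(1/504)p-1/72)(-504p^2+1512p+14112) + (0)
Last nonzero remainder: -504p^2+1512p+14112. Dividing through by -504 gives the monic gcd p^2-3p-28.

p^2-3p-28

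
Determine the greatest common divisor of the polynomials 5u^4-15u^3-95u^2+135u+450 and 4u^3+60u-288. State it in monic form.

u-3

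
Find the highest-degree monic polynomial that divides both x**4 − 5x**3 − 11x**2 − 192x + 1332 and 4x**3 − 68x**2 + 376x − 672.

x − 6

By polynomial division,
  x**4 − 5x**3 − 11x**2 − 192x + 1332 = ((1/4)x + 3)(4x**3 − 68x**2 + 376x − 672) + (99x**2 − 1152x + 3348)
  4x**3 − 68x**2 + 376x − 672 = ((4/99)x − 236/1089)(99x**2 − 1152x + 3348) + (−(1080/121)x + 6480/121)
  99x**2 − 1152x + 3348 = (−(1331/120)x + 3751/60)(−(1080/121)x + 6480/121) + (0)
Last nonzero remainder: −(1080/121)x + 6480/121. Dividing through by −1080/121 gives the monic gcd x − 6.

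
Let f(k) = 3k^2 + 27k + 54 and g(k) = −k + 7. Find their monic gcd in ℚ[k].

1

Apply the Euclidean algorithm:
  3k^2 + 27k + 54 = (−3k − 48)(−k + 7) + (390)
  −k + 7 = (−(1/390)k + 7/390)(390) + (0)
The last nonzero remainder is the constant 390, so the polynomials are coprime and gcd = 1.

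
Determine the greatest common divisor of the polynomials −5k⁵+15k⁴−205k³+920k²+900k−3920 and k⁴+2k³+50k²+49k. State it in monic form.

Apply the Euclidean algorithm:
  −5k⁵+15k⁴−205k³+920k²+900k−3920 = (−5k+25)(k⁴+2k³+50k²+49k) + (−5k³−85k²−325k−3920)
  k⁴+2k³+50k²+49k = (−(1/5)k+3)(−5k³−85k²−325k−3920) + (240k²+240k+11760)
  −5k³−85k²−325k−3920 = (−(1/48)k−1/3)(240k²+240k+11760) + (0)
Last nonzero remainder: 240k²+240k+11760. Dividing through by 240 gives the monic gcd k²+k+49.

k²+k+49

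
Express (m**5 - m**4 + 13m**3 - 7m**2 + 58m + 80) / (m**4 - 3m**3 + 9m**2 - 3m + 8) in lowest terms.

(m**3 + 2m**2 + 11m + 10)/(m**2 + 1)

Apply the Euclidean algorithm:
  m**5 - m**4 + 13m**3 - 7m**2 + 58m + 80 = (m + 2)(m**4 - 3m**3 + 9m**2 - 3m + 8) + (10m**3 - 22m**2 + 56m + 64)
  m**4 - 3m**3 + 9m**2 - 3m + 8 = ((1/10)m - 2/25)(10m**3 - 22m**2 + 56m + 64) + ((41/25)m**2 - (123/25)m + 328/25)
  10m**3 - 22m**2 + 56m + 64 = ((250/41)m + 200/41)((41/25)m**2 - (123/25)m + 328/25) + (0)
Last nonzero remainder: (41/25)m**2 - (123/25)m + 328/25. Dividing through by 41/25 gives the monic gcd m**2 - 3m + 8.
Cancel m**2 - 3m + 8 from numerator and denominator to get the reduced form.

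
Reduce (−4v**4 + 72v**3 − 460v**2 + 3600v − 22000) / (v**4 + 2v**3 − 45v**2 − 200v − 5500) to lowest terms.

(−4v + 40)/(v + 10)

Apply the Euclidean algorithm:
  −4v**4 + 72v**3 − 460v**2 + 3600v − 22000 = (−4)(v**4 + 2v**3 − 45v**2 − 200v − 5500) + (80v**3 − 640v**2 + 2800v − 44000)
  v**4 + 2v**3 − 45v**2 − 200v − 5500 = ((1/80)v + 1/8)(80v**3 − 640v**2 + 2800v − 44000) + (0)
Last nonzero remainder: 80v**3 − 640v**2 + 2800v − 44000. Dividing through by 80 gives the monic gcd v**3 − 8v**2 + 35v − 550.
Cancel v**3 − 8v**2 + 35v − 550 from numerator and denominator to get the reduced form.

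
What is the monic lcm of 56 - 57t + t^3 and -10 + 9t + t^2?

Apply the Euclidean algorithm:
  t^3 - 57t + 56 = (t - 9)(t^2 + 9t - 10) + (34t - 34)
  t^2 + 9t - 10 = ((1/34)t + 5/17)(34t - 34) + (0)
Last nonzero remainder: 34t - 34. Dividing through by 34 gives the monic gcd t - 1.
Then lcm(f, g) = f·g / gcd(f, g); expanding and making the result monic gives the answer.

560 - 514t - 57t^2 + 10t^3 + t^4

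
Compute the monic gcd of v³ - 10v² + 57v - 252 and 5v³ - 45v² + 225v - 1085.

v - 7

By polynomial division,
  v³ - 10v² + 57v - 252 = (1/5)(5v³ - 45v² + 225v - 1085) + (-v² + 12v - 35)
  5v³ - 45v² + 225v - 1085 = (-5v - 15)(-v² + 12v - 35) + (230v - 1610)
  -v² + 12v - 35 = (-(1/230)v + 1/46)(230v - 1610) + (0)
Last nonzero remainder: 230v - 1610. Dividing through by 230 gives the monic gcd v - 7.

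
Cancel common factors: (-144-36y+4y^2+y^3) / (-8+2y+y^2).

(-36+y^2)/(-2+y)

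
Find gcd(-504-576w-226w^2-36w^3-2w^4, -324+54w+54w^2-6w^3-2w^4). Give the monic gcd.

Repeated division with remainder:
  -2w^4-36w^3-226w^2-576w-504 = (-2w^4-6w^3+54w^2+54w-324) + (-30w^3-280w^2-630w-180)
  -2w^4-6w^3+54w^2+54w-324 = ((1/15)w-19/45)(-30w^3-280w^2-630w-180) + (-(200/9)w^2-200w-400)
  -30w^3-280w^2-630w-180 = ((27/20)w+9/20)(-(200/9)w^2-200w-400) + (0)
Last nonzero remainder: -(200/9)w^2-200w-400. Dividing through by -200/9 gives the monic gcd w^2+9w+18.

18+9w+w^2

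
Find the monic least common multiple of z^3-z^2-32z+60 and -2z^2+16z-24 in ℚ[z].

By polynomial division,
  z^3-z^2-32z+60 = (-(1/2)z-7/2)(-2z^2+16z-24) + (12z-24)
  -2z^2+16z-24 = (-(1/6)z+1)(12z-24) + (0)
Last nonzero remainder: 12z-24. Dividing through by 12 gives the monic gcd z-2.
Then lcm(f, g) = f·g / gcd(f, g); expanding and making the result monic gives the answer.

z^4-7z^3-26z^2+252z-360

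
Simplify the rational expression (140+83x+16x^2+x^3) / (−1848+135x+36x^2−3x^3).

(−20−9x−x^2)/(264−57x+3x^2)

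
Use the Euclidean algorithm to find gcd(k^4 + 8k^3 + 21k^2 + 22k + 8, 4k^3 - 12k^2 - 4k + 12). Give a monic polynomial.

Repeated division with remainder:
  k^4 + 8k^3 + 21k^2 + 22k + 8 = ((1/4)k + 11/4)(4k^3 - 12k^2 - 4k + 12) + (55k^2 + 30k - 25)
  4k^3 - 12k^2 - 4k + 12 = ((4/55)k - 156/605)(55k^2 + 30k - 25) + ((672/121)k + 672/121)
  55k^2 + 30k - 25 = ((6655/672)k - 3025/672)((672/121)k + 672/121) + (0)
Last nonzero remainder: (672/121)k + 672/121. Dividing through by 672/121 gives the monic gcd k + 1.

k + 1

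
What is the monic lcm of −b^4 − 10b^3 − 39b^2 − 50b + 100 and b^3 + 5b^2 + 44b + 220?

b^6 + 10b^5 + 83b^4 + 490b^3 + 1616b^2 + 2200b − 4400

Apply the Euclidean algorithm:
  −b^4 − 10b^3 − 39b^2 − 50b + 100 = (−b − 5)(b^3 + 5b^2 + 44b + 220) + (30b^2 + 390b + 1200)
  b^3 + 5b^2 + 44b + 220 = ((1/30)b − 4/15)(30b^2 + 390b + 1200) + (108b + 540)
  30b^2 + 390b + 1200 = ((5/18)b + 20/9)(108b + 540) + (0)
Last nonzero remainder: 108b + 540. Dividing through by 108 gives the monic gcd b + 5.
Then lcm(f, g) = f·g / gcd(f, g); expanding and making the result monic gives the answer.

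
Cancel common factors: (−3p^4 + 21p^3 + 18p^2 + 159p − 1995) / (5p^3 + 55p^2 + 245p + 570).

Apply the Euclidean algorithm:
  −3p^4 + 21p^3 + 18p^2 + 159p − 1995 = (−(3/5)p + 54/5)(5p^3 + 55p^2 + 245p + 570) + (−429p^2 − 2145p − 8151)
  5p^3 + 55p^2 + 245p + 570 = (−(5/429)p − 10/143)(−429p^2 − 2145p − 8151) + (0)
Last nonzero remainder: −429p^2 − 2145p − 8151. Dividing through by −429 gives the monic gcd p^2 + 5p + 19.
Cancel p^2 + 5p + 19 from numerator and denominator to get the reduced form.

(−3p^2 + 36p − 105)/(5p + 30)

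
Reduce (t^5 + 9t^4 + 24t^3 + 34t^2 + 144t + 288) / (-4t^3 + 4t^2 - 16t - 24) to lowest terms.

(-t^3 - 11t^2 - 40t - 48)/(4t + 4)

Repeated division with remainder:
  t^5 + 9t^4 + 24t^3 + 34t^2 + 144t + 288 = (-(1/4)t^2 - (5/2)t - 15/2)(-4t^3 + 4t^2 - 16t - 24) + (18t^2 - 36t + 108)
  -4t^3 + 4t^2 - 16t - 24 = (-(2/9)t - 2/9)(18t^2 - 36t + 108) + (0)
Last nonzero remainder: 18t^2 - 36t + 108. Dividing through by 18 gives the monic gcd t^2 - 2t + 6.
Cancel t^2 - 2t + 6 from numerator and denominator to get the reduced form.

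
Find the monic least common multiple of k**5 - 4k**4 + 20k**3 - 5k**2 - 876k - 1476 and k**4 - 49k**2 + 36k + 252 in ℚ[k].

k**7 - 17k**5 + 159k**4 - 1316k**3 - 4875k**2 + 12492k + 30996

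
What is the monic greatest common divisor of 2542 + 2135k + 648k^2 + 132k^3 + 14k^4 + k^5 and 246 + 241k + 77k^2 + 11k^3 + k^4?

82 + 53k + 8k^2 + k^3

Apply the Euclidean algorithm:
  k^5 + 14k^4 + 132k^3 + 648k^2 + 2135k + 2542 = (k + 3)(k^4 + 11k^3 + 77k^2 + 241k + 246) + (22k^3 + 176k^2 + 1166k + 1804)
  k^4 + 11k^3 + 77k^2 + 241k + 246 = ((1/22)k + 3/22)(22k^3 + 176k^2 + 1166k + 1804) + (0)
Last nonzero remainder: 22k^3 + 176k^2 + 1166k + 1804. Dividing through by 22 gives the monic gcd k^3 + 8k^2 + 53k + 82.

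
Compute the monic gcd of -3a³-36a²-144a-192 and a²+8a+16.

a²+8a+16

Repeated division with remainder:
  -3a³-36a²-144a-192 = (-3a-12)(a²+8a+16) + (0)
The last nonzero remainder a²+8a+16 is already monic.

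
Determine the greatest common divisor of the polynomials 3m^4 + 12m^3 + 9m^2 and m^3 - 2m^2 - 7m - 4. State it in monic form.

m + 1

Euclidean algorithm in ℚ[m]:
  3m^4 + 12m^3 + 9m^2 = (3m + 18)(m^3 - 2m^2 - 7m - 4) + (66m^2 + 138m + 72)
  m^3 - 2m^2 - 7m - 4 = ((1/66)m - 15/242)(66m^2 + 138m + 72) + ((56/121)m + 56/121)
  66m^2 + 138m + 72 = ((3993/28)m + 1089/7)((56/121)m + 56/121) + (0)
Last nonzero remainder: (56/121)m + 56/121. Dividing through by 56/121 gives the monic gcd m + 1.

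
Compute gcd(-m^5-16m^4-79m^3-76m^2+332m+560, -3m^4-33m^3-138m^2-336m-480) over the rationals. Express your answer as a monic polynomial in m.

m^2+9m+20

Repeated division with remainder:
  -m^5-16m^4-79m^3-76m^2+332m+560 = ((1/3)m+5/3)(-3m^4-33m^3-138m^2-336m-480) + (22m^3+266m^2+1052m+1360)
  -3m^4-33m^3-138m^2-336m-480 = (-(3/22)m+18/121)(22m^3+266m^2+1052m+1360) + (-(4128/121)m^2-(37152/121)m-82560/121)
  22m^3+266m^2+1052m+1360 = (-(1331/2064)m-2057/1032)(-(4128/121)m^2-(37152/121)m-82560/121) + (0)
Last nonzero remainder: -(4128/121)m^2-(37152/121)m-82560/121. Dividing through by -4128/121 gives the monic gcd m^2+9m+20.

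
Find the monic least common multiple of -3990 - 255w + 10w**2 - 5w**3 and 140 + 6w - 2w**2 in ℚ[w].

Repeated division with remainder:
  -5w**3 + 10w**2 - 255w - 3990 = ((5/2)w + 5/2)(-2w**2 + 6w + 140) + (-620w - 4340)
  -2w**2 + 6w + 140 = ((1/310)w - 1/31)(-620w - 4340) + (0)
Last nonzero remainder: -620w - 4340. Dividing through by -620 gives the monic gcd w + 7.
Then lcm(f, g) = f·g / gcd(f, g); expanding and making the result monic gives the answer.

-7980 + 288w + 71w**2 - 12w**3 + w**4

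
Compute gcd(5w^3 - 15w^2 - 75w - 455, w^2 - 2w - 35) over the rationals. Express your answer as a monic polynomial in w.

w - 7

Apply the Euclidean algorithm:
  5w^3 - 15w^2 - 75w - 455 = (5w - 5)(w^2 - 2w - 35) + (90w - 630)
  w^2 - 2w - 35 = ((1/90)w + 1/18)(90w - 630) + (0)
Last nonzero remainder: 90w - 630. Dividing through by 90 gives the monic gcd w - 7.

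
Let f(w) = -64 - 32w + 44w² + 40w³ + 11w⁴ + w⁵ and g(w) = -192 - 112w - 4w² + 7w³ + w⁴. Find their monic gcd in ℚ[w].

16 + 8w + w²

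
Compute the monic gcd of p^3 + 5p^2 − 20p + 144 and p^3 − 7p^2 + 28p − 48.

p^2 − 4p + 16

By polynomial division,
  p^3 + 5p^2 − 20p + 144 = (p^3 − 7p^2 + 28p − 48) + (12p^2 − 48p + 192)
  p^3 − 7p^2 + 28p − 48 = ((1/12)p − 1/4)(12p^2 − 48p + 192) + (0)
Last nonzero remainder: 12p^2 − 48p + 192. Dividing through by 12 gives the monic gcd p^2 − 4p + 16.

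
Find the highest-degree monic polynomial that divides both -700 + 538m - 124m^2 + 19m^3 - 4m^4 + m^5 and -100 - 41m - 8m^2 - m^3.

Euclidean algorithm in ℚ[m]:
  m^5 - 4m^4 + 19m^3 - 124m^2 + 538m - 700 = (-m^2 + 12m - 74)(-m^3 - 8m^2 - 41m - 100) + (-324m^2 - 1296m - 8100)
  -m^3 - 8m^2 - 41m - 100 = ((1/324)m + 1/81)(-324m^2 - 1296m - 8100) + (0)
Last nonzero remainder: -324m^2 - 1296m - 8100. Dividing through by -324 gives the monic gcd m^2 + 4m + 25.

25 + 4m + m^2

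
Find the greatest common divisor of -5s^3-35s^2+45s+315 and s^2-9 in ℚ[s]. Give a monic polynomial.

Repeated division with remainder:
  -5s^3-35s^2+45s+315 = (-5s-35)(s^2-9) + (0)
The last nonzero remainder s^2-9 is already monic.

s^2-9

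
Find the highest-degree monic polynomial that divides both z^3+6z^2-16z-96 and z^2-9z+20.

Apply the Euclidean algorithm:
  z^3+6z^2-16z-96 = (z+15)(z^2-9z+20) + (99z-396)
  z^2-9z+20 = ((1/99)z-5/99)(99z-396) + (0)
Last nonzero remainder: 99z-396. Dividing through by 99 gives the monic gcd z-4.

z-4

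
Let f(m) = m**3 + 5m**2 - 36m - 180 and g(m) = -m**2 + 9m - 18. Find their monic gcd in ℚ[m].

m - 6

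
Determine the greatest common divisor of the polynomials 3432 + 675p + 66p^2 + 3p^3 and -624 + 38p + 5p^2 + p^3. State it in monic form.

Apply the Euclidean algorithm:
  3p^3 + 66p^2 + 675p + 3432 = (3)(p^3 + 5p^2 + 38p - 624) + (51p^2 + 561p + 5304)
  p^3 + 5p^2 + 38p - 624 = ((1/51)p - 2/17)(51p^2 + 561p + 5304) + (0)
Last nonzero remainder: 51p^2 + 561p + 5304. Dividing through by 51 gives the monic gcd p^2 + 11p + 104.

104 + 11p + p^2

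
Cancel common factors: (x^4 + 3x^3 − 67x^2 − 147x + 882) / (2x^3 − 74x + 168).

Repeated division with remainder:
  x^4 + 3x^3 − 67x^2 − 147x + 882 = ((1/2)x + 3/2)(2x^3 − 74x + 168) + (−30x^2 − 120x + 630)
  2x^3 − 74x + 168 = (−(1/15)x + 4/15)(−30x^2 − 120x + 630) + (0)
Last nonzero remainder: −30x^2 − 120x + 630. Dividing through by −30 gives the monic gcd x^2 + 4x − 21.
Cancel x^2 + 4x − 21 from numerator and denominator to get the reduced form.

(x^2 − x − 42)/(2x − 8)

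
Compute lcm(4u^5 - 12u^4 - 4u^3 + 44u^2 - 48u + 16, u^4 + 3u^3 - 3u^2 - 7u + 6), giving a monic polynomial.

u^6 - 10u^4 + 8u^3 + 21u^2 - 32u + 12

Euclidean algorithm in ℚ[u]:
  4u^5 - 12u^4 - 4u^3 + 44u^2 - 48u + 16 = (4u - 24)(u^4 + 3u^3 - 3u^2 - 7u + 6) + (80u^3 - 240u + 160)
  u^4 + 3u^3 - 3u^2 - 7u + 6 = ((1/80)u + 3/80)(80u^3 - 240u + 160) + (0)
Last nonzero remainder: 80u^3 - 240u + 160. Dividing through by 80 gives the monic gcd u^3 - 3u + 2.
Then lcm(f, g) = f·g / gcd(f, g); expanding and making the result monic gives the answer.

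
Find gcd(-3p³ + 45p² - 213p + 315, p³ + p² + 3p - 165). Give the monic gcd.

Repeated division with remainder:
  -3p³ + 45p² - 213p + 315 = (-3)(p³ + p² + 3p - 165) + (48p² - 204p - 180)
  p³ + p² + 3p - 165 = ((1/48)p + 7/64)(48p² - 204p - 180) + ((465/16)p - 2325/16)
  48p² - 204p - 180 = ((256/155)p + 192/155)((465/16)p - 2325/16) + (0)
Last nonzero remainder: (465/16)p - 2325/16. Dividing through by 465/16 gives the monic gcd p - 5.

p - 5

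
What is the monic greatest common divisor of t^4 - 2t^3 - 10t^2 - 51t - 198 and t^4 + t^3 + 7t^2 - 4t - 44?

By polynomial division,
  t^4 - 2t^3 - 10t^2 - 51t - 198 = (t^4 + t^3 + 7t^2 - 4t - 44) + (-3t^3 - 17t^2 - 47t - 154)
  t^4 + t^3 + 7t^2 - 4t - 44 = (-(1/3)t + 14/9)(-3t^3 - 17t^2 - 47t - 154) + ((160/9)t^2 + (160/9)t + 1760/9)
  -3t^3 - 17t^2 - 47t - 154 = (-(27/160)t - 63/80)((160/9)t^2 + (160/9)t + 1760/9) + (0)
Last nonzero remainder: (160/9)t^2 + (160/9)t + 1760/9. Dividing through by 160/9 gives the monic gcd t^2 + t + 11.

t^2 + t + 11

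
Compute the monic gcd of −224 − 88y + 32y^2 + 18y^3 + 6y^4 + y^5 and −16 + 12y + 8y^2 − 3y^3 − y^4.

Repeated division with remainder:
  y^5 + 6y^4 + 18y^3 + 32y^2 − 88y − 224 = (−y − 3)(−y^4 − 3y^3 + 8y^2 + 12y − 16) + (17y^3 + 68y^2 − 68y − 272)
  −y^4 − 3y^3 + 8y^2 + 12y − 16 = (−(1/17)y + 1/17)(17y^3 + 68y^2 − 68y − 272) + (0)
Last nonzero remainder: 17y^3 + 68y^2 − 68y − 272. Dividing through by 17 gives the monic gcd y^3 + 4y^2 − 4y − 16.

−16 − 4y + 4y^2 + y^3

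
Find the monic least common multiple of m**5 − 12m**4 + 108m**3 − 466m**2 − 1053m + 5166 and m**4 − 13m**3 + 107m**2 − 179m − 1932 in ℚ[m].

m**7 − 21m**6 + 308m**5 − 2542m**4 + 13077m**3 − 28229m**2 − 143370m + 475272

Euclidean algorithm in ℚ[m]:
  m**5 − 12m**4 + 108m**3 − 466m**2 − 1053m + 5166 = (m + 1)(m**4 − 13m**3 + 107m**2 − 179m − 1932) + (14m**3 − 394m**2 + 1058m + 7098)
  m**4 − 13m**3 + 107m**2 − 179m − 1932 = ((1/14)m + 53/49)(14m**3 − 394m**2 + 1058m + 7098) + ((22422/49)m**2 − (89688/49)m − 67266/7)
  14m**3 − 394m**2 + 1058m + 7098 = ((343/11211)m − 8281/11211)((22422/49)m**2 − (89688/49)m − 67266/7) + (0)
Last nonzero remainder: (22422/49)m**2 − (89688/49)m − 67266/7. Dividing through by 22422/49 gives the monic gcd m**2 − 4m − 21.
Then lcm(f, g) = f·g / gcd(f, g); expanding and making the result monic gives the answer.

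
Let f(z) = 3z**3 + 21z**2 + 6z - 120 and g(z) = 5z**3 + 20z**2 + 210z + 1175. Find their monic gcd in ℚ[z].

z + 5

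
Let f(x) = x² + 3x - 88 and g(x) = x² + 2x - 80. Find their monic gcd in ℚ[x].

Apply the Euclidean algorithm:
  x² + 3x - 88 = (x² + 2x - 80) + (x - 8)
  x² + 2x - 80 = (x + 10)(x - 8) + (0)
The last nonzero remainder x - 8 is already monic.

x - 8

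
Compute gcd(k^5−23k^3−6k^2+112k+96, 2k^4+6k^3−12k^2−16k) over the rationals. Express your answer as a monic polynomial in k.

k^2+5k+4

By polynomial division,
  k^5−23k^3−6k^2+112k+96 = ((1/2)k−3/2)(2k^4+6k^3−12k^2−16k) + (−8k^3−16k^2+88k+96)
  2k^4+6k^3−12k^2−16k = (−(1/4)k−1/4)(−8k^3−16k^2+88k+96) + (6k^2+30k+24)
  −8k^3−16k^2+88k+96 = (−(4/3)k+4)(6k^2+30k+24) + (0)
Last nonzero remainder: 6k^2+30k+24. Dividing through by 6 gives the monic gcd k^2+5k+4.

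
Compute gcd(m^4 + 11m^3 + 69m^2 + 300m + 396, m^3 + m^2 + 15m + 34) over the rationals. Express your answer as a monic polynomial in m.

By polynomial division,
  m^4 + 11m^3 + 69m^2 + 300m + 396 = (m + 10)(m^3 + m^2 + 15m + 34) + (44m^2 + 116m + 56)
  m^3 + m^2 + 15m + 34 = ((1/44)m - 9/242)(44m^2 + 116m + 56) + ((2183/121)m + 4366/121)
  44m^2 + 116m + 56 = ((5324/2183)m + 3388/2183)((2183/121)m + 4366/121) + (0)
Last nonzero remainder: (2183/121)m + 4366/121. Dividing through by 2183/121 gives the monic gcd m + 2.

m + 2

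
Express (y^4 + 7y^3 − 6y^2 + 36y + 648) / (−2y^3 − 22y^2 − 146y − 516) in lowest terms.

Apply the Euclidean algorithm:
  y^4 + 7y^3 − 6y^2 + 36y + 648 = (−(1/2)y + 2)(−2y^3 − 22y^2 − 146y − 516) + (−35y^2 + 70y + 1680)
  −2y^3 − 22y^2 − 146y − 516 = ((2/35)y + 26/35)(−35y^2 + 70y + 1680) + (−294y − 1764)
  −35y^2 + 70y + 1680 = ((5/42)y − 20/21)(−294y − 1764) + (0)
Last nonzero remainder: −294y − 1764. Dividing through by −294 gives the monic gcd y + 6.
Cancel y + 6 from numerator and denominator to get the reduced form.

(−y^3 − y^2 + 12y − 108)/(2y^2 + 10y + 86)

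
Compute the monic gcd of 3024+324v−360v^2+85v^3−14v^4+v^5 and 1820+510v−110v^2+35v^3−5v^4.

Apply the Euclidean algorithm:
  v^5−14v^4+85v^3−360v^2+324v+3024 = (−(1/5)v+7/5)(−5v^4+35v^3−110v^2+510v+1820) + (14v^3−104v^2−26v+476)
  −5v^4+35v^3−110v^2+510v+1820 = (−(5/14)v−15/98)(14v^3−104v^2−26v+476) + (−(6625/49)v^2+(33125/49)v+13250/7)
  14v^3−104v^2−26v+476 = (−(686/6625)v+1666/6625)(−(6625/49)v^2+(33125/49)v+13250/7) + (0)
Last nonzero remainder: −(6625/49)v^2+(33125/49)v+13250/7. Dividing through by −6625/49 gives the monic gcd v^2−5v−14.

−14−5v+v^2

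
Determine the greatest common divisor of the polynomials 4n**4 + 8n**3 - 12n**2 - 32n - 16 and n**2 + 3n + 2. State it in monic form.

n**2 + 3n + 2

By polynomial division,
  4n**4 + 8n**3 - 12n**2 - 32n - 16 = (4n**2 - 4n - 8)(n**2 + 3n + 2) + (0)
The last nonzero remainder n**2 + 3n + 2 is already monic.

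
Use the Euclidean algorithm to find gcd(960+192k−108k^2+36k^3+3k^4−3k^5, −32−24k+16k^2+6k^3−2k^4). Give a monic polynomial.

−8−2k+k^2

By polynomial division,
  −3k^5+3k^4+36k^3−108k^2+192k+960 = ((3/2)k+3)(−2k^4+6k^3+16k^2−24k−32) + (−6k^3−120k^2+312k+1056)
  −2k^4+6k^3+16k^2−24k−32 = ((1/3)k−23/3)(−6k^3−120k^2+312k+1056) + (−1008k^2+2016k+8064)
  −6k^3−120k^2+312k+1056 = ((1/168)k+11/84)(−1008k^2+2016k+8064) + (0)
Last nonzero remainder: −1008k^2+2016k+8064. Dividing through by −1008 gives the monic gcd k^2−2k−8.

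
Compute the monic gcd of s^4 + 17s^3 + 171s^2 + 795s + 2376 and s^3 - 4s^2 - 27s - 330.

Apply the Euclidean algorithm:
  s^4 + 17s^3 + 171s^2 + 795s + 2376 = (s + 21)(s^3 - 4s^2 - 27s - 330) + (282s^2 + 1692s + 9306)
  s^3 - 4s^2 - 27s - 330 = ((1/282)s - 5/141)(282s^2 + 1692s + 9306) + (0)
Last nonzero remainder: 282s^2 + 1692s + 9306. Dividing through by 282 gives the monic gcd s^2 + 6s + 33.

s^2 + 6s + 33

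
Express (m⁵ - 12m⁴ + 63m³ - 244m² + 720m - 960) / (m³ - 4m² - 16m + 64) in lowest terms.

(m³ - 4m² + 15m - 60)/(m + 4)

Repeated division with remainder:
  m⁵ - 12m⁴ + 63m³ - 244m² + 720m - 960 = (m² - 8m + 47)(m³ - 4m² - 16m + 64) + (-248m² + 1984m - 3968)
  m³ - 4m² - 16m + 64 = (-(1/248)m - 1/62)(-248m² + 1984m - 3968) + (0)
Last nonzero remainder: -248m² + 1984m - 3968. Dividing through by -248 gives the monic gcd m² - 8m + 16.
Cancel m² - 8m + 16 from numerator and denominator to get the reduced form.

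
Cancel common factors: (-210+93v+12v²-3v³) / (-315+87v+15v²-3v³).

Repeated division with remainder:
  -3v³+12v²+93v-210 = (-3v³+15v²+87v-315) + (-3v²+6v+105)
  -3v³+15v²+87v-315 = (v-3)(-3v²+6v+105) + (0)
Last nonzero remainder: -3v²+6v+105. Dividing through by -3 gives the monic gcd v²-2v-35.
Cancel v²-2v-35 from numerator and denominator to get the reduced form.

(-2+v)/(-3+v)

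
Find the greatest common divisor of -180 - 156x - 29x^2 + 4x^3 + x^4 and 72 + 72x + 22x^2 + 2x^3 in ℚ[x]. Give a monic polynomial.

6 + 5x + x^2

Apply the Euclidean algorithm:
  x^4 + 4x^3 - 29x^2 - 156x - 180 = ((1/2)x - 7/2)(2x^3 + 22x^2 + 72x + 72) + (12x^2 + 60x + 72)
  2x^3 + 22x^2 + 72x + 72 = ((1/6)x + 1)(12x^2 + 60x + 72) + (0)
Last nonzero remainder: 12x^2 + 60x + 72. Dividing through by 12 gives the monic gcd x^2 + 5x + 6.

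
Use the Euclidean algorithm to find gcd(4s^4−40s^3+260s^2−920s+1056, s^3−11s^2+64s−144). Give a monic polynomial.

Apply the Euclidean algorithm:
  4s^4−40s^3+260s^2−920s+1056 = (4s+4)(s^3−11s^2+64s−144) + (48s^2−600s+1632)
  s^3−11s^2+64s−144 = ((1/48)s+1/32)(48s^2−600s+1632) + ((195/4)s−195)
  48s^2−600s+1632 = ((64/65)s−544/65)((195/4)s−195) + (0)
Last nonzero remainder: (195/4)s−195. Dividing through by 195/4 gives the monic gcd s−4.

s−4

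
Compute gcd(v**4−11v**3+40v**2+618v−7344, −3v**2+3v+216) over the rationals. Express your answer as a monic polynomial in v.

Apply the Euclidean algorithm:
  v**4−11v**3+40v**2+618v−7344 = (−(1/3)v**2+(10/3)v−34)(−3v**2+3v+216) + (0)
Last nonzero remainder: −3v**2+3v+216. Dividing through by −3 gives the monic gcd v**2−v−72.

v**2−v−72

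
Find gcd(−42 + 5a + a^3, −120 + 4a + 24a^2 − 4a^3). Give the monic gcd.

Repeated division with remainder:
  a^3 + 5a − 42 = (−1/4)(−4a^3 + 24a^2 + 4a − 120) + (6a^2 + 6a − 72)
  −4a^3 + 24a^2 + 4a − 120 = (−(2/3)a + 14/3)(6a^2 + 6a − 72) + (−72a + 216)
  6a^2 + 6a − 72 = (−(1/12)a − 1/3)(−72a + 216) + (0)
Last nonzero remainder: −72a + 216. Dividing through by −72 gives the monic gcd a − 3.

−3 + a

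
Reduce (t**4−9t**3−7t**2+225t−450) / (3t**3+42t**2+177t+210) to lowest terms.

(t**3−14t**2+63t−90)/(3t**2+27t+42)

Repeated division with remainder:
  t**4−9t**3−7t**2+225t−450 = ((1/3)t−23/3)(3t**3+42t**2+177t+210) + (256t**2+1512t+1160)
  3t**3+42t**2+177t+210 = ((3/256)t+777/8192)(256t**2+1512t+1160) + ((20475/1024)t+102375/1024)
  256t**2+1512t+1160 = ((262144/20475)t+237568/20475)((20475/1024)t+102375/1024) + (0)
Last nonzero remainder: (20475/1024)t+102375/1024. Dividing through by 20475/1024 gives the monic gcd t+5.
Cancel t+5 from numerator and denominator to get the reduced form.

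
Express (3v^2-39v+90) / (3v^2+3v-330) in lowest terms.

Repeated division with remainder:
  3v^2-39v+90 = (3v^2+3v-330) + (-42v+420)
  3v^2+3v-330 = (-(1/14)v-11/14)(-42v+420) + (0)
Last nonzero remainder: -42v+420. Dividing through by -42 gives the monic gcd v-10.
Cancel v-10 from numerator and denominator to get the reduced form.

(v-3)/(v+11)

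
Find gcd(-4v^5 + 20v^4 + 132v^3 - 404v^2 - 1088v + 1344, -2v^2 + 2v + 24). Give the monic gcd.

v^2 - v - 12

By polynomial division,
  -4v^5 + 20v^4 + 132v^3 - 404v^2 - 1088v + 1344 = (2v^3 - 8v^2 - 50v + 56)(-2v^2 + 2v + 24) + (0)
Last nonzero remainder: -2v^2 + 2v + 24. Dividing through by -2 gives the monic gcd v^2 - v - 12.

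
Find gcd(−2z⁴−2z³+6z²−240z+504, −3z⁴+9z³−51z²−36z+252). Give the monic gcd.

z³−5z²+27z−42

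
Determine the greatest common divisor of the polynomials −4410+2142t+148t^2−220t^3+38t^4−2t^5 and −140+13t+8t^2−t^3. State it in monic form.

35−12t+t^2

By polynomial division,
  −2t^5+38t^4−220t^3+148t^2+2142t−4410 = (2t^2−22t+70)(−t^3+8t^2+13t−140) + (154t^2−1848t+5390)
  −t^3+8t^2+13t−140 = (−(1/154)t−2/77)(154t^2−1848t+5390) + (0)
Last nonzero remainder: 154t^2−1848t+5390. Dividing through by 154 gives the monic gcd t^2−12t+35.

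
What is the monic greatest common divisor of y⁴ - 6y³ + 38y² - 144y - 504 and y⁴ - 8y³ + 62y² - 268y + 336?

y² - 2y + 42

By polynomial division,
  y⁴ - 6y³ + 38y² - 144y - 504 = (y⁴ - 8y³ + 62y² - 268y + 336) + (2y³ - 24y² + 124y - 840)
  y⁴ - 8y³ + 62y² - 268y + 336 = ((1/2)y + 2)(2y³ - 24y² + 124y - 840) + (48y² - 96y + 2016)
  2y³ - 24y² + 124y - 840 = ((1/24)y - 5/12)(48y² - 96y + 2016) + (0)
Last nonzero remainder: 48y² - 96y + 2016. Dividing through by 48 gives the monic gcd y² - 2y + 42.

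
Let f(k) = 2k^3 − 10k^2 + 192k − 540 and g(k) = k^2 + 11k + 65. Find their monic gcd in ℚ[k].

Apply the Euclidean algorithm:
  2k^3 − 10k^2 + 192k − 540 = (2k − 32)(k^2 + 11k + 65) + (414k + 1540)
  k^2 + 11k + 65 = ((1/414)k + 1507/85698)(414k + 1540) + (1624795/42849)
  414k + 1540 = ((17739486/1624795)k + 13197492/324959)(1624795/42849) + (0)
The last nonzero remainder is the constant 1624795/42849, so the polynomials are coprime and gcd = 1.

1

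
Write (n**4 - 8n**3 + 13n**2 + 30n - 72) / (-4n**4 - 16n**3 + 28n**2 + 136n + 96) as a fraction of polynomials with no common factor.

Euclidean algorithm in ℚ[n]:
  n**4 - 8n**3 + 13n**2 + 30n - 72 = (-1/4)(-4n**4 - 16n**3 + 28n**2 + 136n + 96) + (-12n**3 + 20n**2 + 64n - 48)
  -4n**4 - 16n**3 + 28n**2 + 136n + 96 = ((1/3)n + 17/9)(-12n**3 + 20n**2 + 64n - 48) + (-(280/9)n**2 + (280/9)n + 560/3)
  -12n**3 + 20n**2 + 64n - 48 = ((27/70)n - 9/35)(-(280/9)n**2 + (280/9)n + 560/3) + (0)
Last nonzero remainder: -(280/9)n**2 + (280/9)n + 560/3. Dividing through by -280/9 gives the monic gcd n**2 - n - 6.
Cancel n**2 - n - 6 from numerator and denominator to get the reduced form.

(-n**2 + 7n - 12)/(4n**2 + 20n + 16)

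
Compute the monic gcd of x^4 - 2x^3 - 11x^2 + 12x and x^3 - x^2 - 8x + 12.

x + 3

By polynomial division,
  x^4 - 2x^3 - 11x^2 + 12x = (x - 1)(x^3 - x^2 - 8x + 12) + (-4x^2 - 8x + 12)
  x^3 - x^2 - 8x + 12 = (-(1/4)x + 3/4)(-4x^2 - 8x + 12) + (x + 3)
  -4x^2 - 8x + 12 = (-4x + 4)(x + 3) + (0)
The last nonzero remainder x + 3 is already monic.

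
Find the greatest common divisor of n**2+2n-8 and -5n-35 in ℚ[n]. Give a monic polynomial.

Repeated division with remainder:
  n**2+2n-8 = (-(1/5)n+1)(-5n-35) + (27)
  -5n-35 = (-(5/27)n-35/27)(27) + (0)
The last nonzero remainder is the constant 27, so the polynomials are coprime and gcd = 1.

1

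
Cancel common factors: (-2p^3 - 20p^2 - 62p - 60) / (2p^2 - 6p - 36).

(-p^2 - 7p - 10)/(p - 6)

Euclidean algorithm in ℚ[p]:
  -2p^3 - 20p^2 - 62p - 60 = (-p - 13)(2p^2 - 6p - 36) + (-176p - 528)
  2p^2 - 6p - 36 = (-(1/88)p + 3/44)(-176p - 528) + (0)
Last nonzero remainder: -176p - 528. Dividing through by -176 gives the monic gcd p + 3.
Cancel p + 3 from numerator and denominator to get the reduced form.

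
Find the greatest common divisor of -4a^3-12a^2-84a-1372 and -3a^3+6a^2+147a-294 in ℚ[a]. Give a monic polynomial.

a+7

Repeated division with remainder:
  -4a^3-12a^2-84a-1372 = (4/3)(-3a^3+6a^2+147a-294) + (-20a^2-280a-980)
  -3a^3+6a^2+147a-294 = ((3/20)a-12/5)(-20a^2-280a-980) + (-378a-2646)
  -20a^2-280a-980 = ((10/189)a+10/27)(-378a-2646) + (0)
Last nonzero remainder: -378a-2646. Dividing through by -378 gives the monic gcd a+7.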